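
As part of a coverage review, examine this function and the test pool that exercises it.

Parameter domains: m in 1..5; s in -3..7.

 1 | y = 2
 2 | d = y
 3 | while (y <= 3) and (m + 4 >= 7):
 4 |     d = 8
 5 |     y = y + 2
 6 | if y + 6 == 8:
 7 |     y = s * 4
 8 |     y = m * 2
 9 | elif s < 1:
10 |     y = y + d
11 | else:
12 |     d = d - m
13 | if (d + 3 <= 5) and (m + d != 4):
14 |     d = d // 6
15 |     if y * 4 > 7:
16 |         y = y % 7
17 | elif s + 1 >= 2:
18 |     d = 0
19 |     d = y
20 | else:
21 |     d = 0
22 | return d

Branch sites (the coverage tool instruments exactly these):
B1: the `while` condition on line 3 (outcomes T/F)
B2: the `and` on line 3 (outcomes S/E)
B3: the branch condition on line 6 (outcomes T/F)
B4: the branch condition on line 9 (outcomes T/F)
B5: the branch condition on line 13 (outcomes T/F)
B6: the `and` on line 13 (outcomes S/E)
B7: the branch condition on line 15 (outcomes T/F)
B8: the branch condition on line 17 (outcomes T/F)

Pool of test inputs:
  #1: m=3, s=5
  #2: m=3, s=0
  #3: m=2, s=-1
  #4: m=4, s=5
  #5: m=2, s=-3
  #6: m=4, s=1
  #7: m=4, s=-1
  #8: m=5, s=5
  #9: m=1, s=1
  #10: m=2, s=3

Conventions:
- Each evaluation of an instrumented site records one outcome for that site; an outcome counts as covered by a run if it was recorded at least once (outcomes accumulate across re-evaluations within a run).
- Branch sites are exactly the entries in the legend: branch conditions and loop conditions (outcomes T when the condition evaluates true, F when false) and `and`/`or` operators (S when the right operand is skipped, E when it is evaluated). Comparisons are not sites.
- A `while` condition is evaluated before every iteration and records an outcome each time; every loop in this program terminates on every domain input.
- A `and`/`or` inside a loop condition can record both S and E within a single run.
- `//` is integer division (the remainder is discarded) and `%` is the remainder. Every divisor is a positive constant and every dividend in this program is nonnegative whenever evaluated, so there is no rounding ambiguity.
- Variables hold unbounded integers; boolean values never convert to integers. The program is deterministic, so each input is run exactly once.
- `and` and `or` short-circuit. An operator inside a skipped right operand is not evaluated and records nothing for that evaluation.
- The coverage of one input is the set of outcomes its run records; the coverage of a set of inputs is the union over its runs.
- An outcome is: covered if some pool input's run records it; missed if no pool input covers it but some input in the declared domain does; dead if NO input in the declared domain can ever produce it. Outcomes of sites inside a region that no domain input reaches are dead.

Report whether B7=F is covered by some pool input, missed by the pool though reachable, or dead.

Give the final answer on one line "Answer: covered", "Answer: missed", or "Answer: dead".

no pool input records B7=F
checking all 55 inputs in the declared domain: B7=F is never recorded -> dead

Answer: dead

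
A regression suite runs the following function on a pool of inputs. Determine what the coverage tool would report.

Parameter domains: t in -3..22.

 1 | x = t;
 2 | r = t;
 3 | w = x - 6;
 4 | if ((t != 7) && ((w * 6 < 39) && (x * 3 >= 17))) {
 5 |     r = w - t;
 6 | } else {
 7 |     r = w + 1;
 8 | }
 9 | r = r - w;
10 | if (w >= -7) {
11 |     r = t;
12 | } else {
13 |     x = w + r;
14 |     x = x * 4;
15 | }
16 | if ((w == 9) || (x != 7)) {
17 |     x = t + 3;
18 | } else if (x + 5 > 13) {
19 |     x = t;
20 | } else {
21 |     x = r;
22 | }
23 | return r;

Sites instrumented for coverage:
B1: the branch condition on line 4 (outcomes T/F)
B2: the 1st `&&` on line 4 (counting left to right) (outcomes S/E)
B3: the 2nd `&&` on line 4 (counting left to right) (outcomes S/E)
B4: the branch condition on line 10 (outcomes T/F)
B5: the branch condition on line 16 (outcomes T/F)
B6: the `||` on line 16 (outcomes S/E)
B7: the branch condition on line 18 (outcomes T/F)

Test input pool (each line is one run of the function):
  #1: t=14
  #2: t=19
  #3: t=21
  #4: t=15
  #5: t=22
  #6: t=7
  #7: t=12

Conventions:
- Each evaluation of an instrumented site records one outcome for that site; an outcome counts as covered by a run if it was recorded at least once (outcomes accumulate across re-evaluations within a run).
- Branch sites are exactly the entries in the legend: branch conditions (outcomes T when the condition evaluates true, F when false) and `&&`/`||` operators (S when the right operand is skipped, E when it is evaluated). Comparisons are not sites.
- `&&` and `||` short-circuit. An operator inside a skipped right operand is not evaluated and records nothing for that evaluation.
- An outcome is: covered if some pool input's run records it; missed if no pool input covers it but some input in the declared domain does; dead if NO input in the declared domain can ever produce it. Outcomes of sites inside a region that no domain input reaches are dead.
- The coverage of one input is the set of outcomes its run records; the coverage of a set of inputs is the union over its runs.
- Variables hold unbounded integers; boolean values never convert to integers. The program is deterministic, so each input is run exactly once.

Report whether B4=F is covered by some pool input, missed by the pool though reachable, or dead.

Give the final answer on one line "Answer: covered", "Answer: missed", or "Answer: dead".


no pool input records B4=F
but domain input (t=-3) does record it -> reachable, so missed
Answer: missed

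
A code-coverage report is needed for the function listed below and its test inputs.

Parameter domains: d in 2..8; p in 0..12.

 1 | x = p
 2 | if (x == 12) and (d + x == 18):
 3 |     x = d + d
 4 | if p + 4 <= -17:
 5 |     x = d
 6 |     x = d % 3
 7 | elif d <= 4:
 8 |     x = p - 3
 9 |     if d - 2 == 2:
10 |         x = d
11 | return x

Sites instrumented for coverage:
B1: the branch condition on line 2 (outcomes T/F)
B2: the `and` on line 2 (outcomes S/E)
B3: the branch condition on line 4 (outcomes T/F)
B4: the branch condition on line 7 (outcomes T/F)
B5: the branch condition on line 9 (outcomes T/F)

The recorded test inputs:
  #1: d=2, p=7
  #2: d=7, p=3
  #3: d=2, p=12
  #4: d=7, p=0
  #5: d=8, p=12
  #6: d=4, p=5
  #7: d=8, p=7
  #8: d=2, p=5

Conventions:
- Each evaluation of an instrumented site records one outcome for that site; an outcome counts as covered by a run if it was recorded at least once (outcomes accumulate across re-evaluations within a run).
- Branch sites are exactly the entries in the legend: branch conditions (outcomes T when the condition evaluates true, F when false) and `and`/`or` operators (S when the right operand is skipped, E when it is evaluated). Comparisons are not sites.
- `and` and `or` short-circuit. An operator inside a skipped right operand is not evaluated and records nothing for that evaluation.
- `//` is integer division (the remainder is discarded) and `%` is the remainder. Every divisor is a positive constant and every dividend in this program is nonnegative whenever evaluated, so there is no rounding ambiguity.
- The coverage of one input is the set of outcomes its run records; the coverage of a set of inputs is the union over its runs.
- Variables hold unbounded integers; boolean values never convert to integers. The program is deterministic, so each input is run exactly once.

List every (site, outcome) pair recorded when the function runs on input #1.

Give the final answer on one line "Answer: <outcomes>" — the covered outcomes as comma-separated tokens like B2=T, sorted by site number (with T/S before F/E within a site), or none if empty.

Tracing the run of input #1 (d=2, p=7):
  B2->S, B1->F, B3->F, B4->T, B5->F
distinct outcomes covered: B1=F, B2=S, B3=F, B4=T, B5=F

Answer: B1=F, B2=S, B3=F, B4=T, B5=F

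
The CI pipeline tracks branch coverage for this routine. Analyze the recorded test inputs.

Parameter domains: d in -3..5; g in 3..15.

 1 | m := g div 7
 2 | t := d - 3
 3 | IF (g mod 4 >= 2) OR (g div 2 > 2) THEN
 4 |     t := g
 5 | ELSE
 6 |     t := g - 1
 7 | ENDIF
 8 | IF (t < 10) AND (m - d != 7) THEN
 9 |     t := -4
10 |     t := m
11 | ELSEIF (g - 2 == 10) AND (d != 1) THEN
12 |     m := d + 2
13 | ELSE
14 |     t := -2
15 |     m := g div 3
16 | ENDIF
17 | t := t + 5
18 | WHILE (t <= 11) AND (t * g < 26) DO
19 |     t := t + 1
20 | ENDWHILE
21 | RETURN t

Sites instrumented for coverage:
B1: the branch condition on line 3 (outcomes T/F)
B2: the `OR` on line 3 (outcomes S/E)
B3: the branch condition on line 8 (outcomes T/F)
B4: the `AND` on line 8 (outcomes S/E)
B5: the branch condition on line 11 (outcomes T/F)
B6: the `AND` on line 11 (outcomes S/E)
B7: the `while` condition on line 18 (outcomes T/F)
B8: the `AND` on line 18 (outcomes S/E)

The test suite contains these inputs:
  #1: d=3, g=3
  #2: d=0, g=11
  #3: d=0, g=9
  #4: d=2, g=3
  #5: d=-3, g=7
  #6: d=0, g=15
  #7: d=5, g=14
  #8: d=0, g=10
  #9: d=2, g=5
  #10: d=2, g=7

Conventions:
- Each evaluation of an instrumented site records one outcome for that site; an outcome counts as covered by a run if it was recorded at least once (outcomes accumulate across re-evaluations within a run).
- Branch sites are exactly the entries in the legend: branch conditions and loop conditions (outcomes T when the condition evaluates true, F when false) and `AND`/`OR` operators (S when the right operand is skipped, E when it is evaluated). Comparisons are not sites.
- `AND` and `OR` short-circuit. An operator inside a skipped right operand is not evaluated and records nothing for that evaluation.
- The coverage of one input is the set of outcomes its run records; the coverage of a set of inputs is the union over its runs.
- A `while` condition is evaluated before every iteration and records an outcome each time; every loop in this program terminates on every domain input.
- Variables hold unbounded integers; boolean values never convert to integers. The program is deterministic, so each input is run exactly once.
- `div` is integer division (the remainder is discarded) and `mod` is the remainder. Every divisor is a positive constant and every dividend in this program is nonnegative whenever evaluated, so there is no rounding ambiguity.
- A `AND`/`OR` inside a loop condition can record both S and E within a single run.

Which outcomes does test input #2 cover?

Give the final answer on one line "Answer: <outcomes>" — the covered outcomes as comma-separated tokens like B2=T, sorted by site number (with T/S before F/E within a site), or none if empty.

Simulating input #2 (d=0, g=11) step by step:
  B2->S, B1->T, B4->S, B3->F, B6->S, B5->F, B8->E, B7->F
deduplicating events, the covered set is: B1=T, B2=S, B3=F, B4=S, B5=F, B6=S, B7=F, B8=E

Answer: B1=T, B2=S, B3=F, B4=S, B5=F, B6=S, B7=F, B8=E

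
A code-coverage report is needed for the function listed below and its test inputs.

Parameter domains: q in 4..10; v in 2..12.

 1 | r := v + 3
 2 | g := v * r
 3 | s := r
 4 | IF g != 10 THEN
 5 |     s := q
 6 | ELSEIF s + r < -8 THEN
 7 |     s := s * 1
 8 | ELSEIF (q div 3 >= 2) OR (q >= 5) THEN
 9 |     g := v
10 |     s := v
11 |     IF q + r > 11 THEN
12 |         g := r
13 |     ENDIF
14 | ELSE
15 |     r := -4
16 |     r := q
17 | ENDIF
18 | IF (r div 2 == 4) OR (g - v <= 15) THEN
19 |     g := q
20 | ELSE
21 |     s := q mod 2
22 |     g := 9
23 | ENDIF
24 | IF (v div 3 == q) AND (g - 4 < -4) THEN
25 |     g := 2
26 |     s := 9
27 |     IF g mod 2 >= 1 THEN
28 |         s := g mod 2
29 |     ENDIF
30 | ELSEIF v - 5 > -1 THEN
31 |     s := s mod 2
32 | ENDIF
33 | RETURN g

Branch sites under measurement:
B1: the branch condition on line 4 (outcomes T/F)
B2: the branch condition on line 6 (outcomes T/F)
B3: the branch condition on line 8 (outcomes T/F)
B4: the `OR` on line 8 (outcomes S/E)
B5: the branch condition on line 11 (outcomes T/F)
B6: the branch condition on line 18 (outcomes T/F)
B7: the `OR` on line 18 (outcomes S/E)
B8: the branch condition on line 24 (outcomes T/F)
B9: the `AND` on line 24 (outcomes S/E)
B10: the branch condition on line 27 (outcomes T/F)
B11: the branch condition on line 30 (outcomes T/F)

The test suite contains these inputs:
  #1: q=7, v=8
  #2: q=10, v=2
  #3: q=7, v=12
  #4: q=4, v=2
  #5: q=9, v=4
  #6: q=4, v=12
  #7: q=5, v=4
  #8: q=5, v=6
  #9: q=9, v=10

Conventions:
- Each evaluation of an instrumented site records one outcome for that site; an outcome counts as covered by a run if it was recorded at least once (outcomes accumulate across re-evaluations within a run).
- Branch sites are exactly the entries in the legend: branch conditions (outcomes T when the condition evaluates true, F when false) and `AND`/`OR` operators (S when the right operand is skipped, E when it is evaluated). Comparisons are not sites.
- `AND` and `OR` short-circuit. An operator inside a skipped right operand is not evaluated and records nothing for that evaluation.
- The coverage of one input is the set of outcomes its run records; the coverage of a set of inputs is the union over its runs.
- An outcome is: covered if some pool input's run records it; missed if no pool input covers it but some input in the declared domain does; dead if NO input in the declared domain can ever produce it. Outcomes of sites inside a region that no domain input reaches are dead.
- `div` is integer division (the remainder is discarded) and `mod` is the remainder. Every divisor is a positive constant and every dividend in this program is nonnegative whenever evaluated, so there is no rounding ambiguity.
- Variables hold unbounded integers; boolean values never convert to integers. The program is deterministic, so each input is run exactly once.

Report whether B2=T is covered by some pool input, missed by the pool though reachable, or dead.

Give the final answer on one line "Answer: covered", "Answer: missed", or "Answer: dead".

no pool input records B2=T
checking all 77 inputs in the declared domain: B2=T is never recorded -> dead

Answer: dead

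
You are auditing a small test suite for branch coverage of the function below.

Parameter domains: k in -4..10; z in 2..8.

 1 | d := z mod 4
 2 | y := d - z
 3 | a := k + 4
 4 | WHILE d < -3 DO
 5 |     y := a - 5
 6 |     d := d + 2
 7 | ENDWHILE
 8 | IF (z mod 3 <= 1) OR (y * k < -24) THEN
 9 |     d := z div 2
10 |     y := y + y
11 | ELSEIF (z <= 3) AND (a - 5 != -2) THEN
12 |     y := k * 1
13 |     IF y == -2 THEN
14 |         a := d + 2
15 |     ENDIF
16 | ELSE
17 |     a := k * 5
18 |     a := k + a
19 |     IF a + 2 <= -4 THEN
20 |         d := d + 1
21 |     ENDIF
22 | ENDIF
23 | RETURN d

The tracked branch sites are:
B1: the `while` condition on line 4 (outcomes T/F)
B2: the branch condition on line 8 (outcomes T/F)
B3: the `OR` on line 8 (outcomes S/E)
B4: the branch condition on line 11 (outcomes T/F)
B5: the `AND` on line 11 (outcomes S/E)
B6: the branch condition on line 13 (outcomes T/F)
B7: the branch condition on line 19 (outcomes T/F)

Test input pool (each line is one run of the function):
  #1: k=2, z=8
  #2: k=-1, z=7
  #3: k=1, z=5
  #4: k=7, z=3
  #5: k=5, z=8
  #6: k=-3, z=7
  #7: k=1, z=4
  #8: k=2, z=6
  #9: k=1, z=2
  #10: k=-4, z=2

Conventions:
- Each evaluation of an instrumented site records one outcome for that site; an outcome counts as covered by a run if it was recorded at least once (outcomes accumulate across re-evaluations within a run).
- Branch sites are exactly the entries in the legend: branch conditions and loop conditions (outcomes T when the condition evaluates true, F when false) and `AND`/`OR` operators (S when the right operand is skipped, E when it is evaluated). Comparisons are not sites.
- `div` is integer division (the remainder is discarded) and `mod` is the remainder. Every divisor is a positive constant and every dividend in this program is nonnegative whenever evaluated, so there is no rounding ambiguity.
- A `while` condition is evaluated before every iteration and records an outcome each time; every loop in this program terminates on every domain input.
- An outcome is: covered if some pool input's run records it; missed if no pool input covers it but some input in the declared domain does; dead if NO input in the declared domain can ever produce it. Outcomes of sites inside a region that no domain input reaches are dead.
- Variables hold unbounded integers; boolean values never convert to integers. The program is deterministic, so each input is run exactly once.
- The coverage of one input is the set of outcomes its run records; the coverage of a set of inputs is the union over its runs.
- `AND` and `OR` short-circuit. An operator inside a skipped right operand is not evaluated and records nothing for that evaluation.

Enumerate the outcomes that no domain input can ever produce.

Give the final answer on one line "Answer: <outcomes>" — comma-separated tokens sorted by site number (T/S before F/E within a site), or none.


running all 105 domain inputs and tallying outcomes:
  B1=T: unreachable across the whole domain -> dead
  reachable outcomes have witnesses, e.g. B1=F (e.g. k=-4, z=2), B2=T (e.g. k=-4, z=3), B2=F (e.g. k=-4, z=2), B3=S (e.g. k=-4, z=3)
Answer: B1=T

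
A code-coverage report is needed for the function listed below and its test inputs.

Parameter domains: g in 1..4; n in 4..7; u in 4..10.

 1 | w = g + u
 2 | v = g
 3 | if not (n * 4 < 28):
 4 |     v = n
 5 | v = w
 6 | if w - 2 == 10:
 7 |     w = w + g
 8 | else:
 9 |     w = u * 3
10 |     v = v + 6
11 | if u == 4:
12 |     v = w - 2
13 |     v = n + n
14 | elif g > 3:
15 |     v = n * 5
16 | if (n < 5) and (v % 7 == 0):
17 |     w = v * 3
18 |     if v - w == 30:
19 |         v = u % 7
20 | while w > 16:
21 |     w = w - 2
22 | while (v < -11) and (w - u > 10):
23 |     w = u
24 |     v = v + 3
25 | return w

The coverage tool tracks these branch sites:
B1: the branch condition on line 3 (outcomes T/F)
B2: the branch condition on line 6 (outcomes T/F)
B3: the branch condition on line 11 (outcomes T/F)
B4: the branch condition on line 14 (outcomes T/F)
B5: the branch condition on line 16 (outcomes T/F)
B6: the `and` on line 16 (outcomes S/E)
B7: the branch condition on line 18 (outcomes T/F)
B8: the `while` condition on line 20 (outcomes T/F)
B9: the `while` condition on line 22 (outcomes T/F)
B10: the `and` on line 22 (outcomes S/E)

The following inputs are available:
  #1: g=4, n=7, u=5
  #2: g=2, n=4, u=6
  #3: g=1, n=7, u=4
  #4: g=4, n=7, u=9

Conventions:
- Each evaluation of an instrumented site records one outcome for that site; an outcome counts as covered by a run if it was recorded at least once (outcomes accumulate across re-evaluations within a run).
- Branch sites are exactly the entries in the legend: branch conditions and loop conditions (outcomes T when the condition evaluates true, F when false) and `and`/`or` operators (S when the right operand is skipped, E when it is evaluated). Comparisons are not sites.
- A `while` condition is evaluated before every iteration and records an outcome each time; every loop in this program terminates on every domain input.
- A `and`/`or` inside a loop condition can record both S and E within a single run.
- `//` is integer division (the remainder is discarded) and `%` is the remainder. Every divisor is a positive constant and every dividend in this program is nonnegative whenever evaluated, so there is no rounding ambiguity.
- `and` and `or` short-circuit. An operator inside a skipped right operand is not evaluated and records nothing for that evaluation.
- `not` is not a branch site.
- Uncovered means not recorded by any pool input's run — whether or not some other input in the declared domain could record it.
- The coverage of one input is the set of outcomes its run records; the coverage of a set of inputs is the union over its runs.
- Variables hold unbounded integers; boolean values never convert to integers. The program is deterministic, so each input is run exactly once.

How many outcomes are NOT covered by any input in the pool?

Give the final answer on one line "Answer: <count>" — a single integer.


test 1 (g=4, n=7, u=5) fires B1->T, B2->F, B3->F, B4->T, B6->S, B5->F, B8->F, B10->S, B9->F; hits B1=T, B2=F, B3=F, B4=T, B5=F, B6=S, B8=F, B9=F, B10=S
test 2 (g=2, n=4, u=6) fires B1->F, B2->F, B3->F, B4->F, B6->E, B5->T, B7->F, B8->T, B8->T, B8->T, B8->T, B8->T, B8->T, B8->T, ...; hits B1=F, B2=F, B3=F, B4=F, B5=T, B6=E, B7=F, B8=T, B8=F, B9=F, B10=S
test 3 (g=1, n=7, u=4) fires B1->T, B2->F, B3->T, B6->S, B5->F, B8->F, B10->S, B9->F; hits B1=T, B2=F, B3=T, B5=F, B6=S, B8=F, B9=F, B10=S
test 4 (g=4, n=7, u=9) fires B1->T, B2->F, B3->F, B4->T, B6->S, B5->F, B8->T, B8->T, B8->T, B8->T, B8->T, B8->T, B8->F, B10->S, ...; hits B1=T, B2=F, B3=F, B4=T, B5=F, B6=S, B8=T, B8=F, B9=F, B10=S
union over the pool: B1=T, B1=F, B2=F, B3=T, B3=F, B4=T, B4=F, B5=T, B5=F, B6=S, B6=E, B7=F, B8=T, B8=F, B9=F, B10=S
uncovered (4 of 20): B2=T, B7=T, B9=T, B10=E
Answer: 4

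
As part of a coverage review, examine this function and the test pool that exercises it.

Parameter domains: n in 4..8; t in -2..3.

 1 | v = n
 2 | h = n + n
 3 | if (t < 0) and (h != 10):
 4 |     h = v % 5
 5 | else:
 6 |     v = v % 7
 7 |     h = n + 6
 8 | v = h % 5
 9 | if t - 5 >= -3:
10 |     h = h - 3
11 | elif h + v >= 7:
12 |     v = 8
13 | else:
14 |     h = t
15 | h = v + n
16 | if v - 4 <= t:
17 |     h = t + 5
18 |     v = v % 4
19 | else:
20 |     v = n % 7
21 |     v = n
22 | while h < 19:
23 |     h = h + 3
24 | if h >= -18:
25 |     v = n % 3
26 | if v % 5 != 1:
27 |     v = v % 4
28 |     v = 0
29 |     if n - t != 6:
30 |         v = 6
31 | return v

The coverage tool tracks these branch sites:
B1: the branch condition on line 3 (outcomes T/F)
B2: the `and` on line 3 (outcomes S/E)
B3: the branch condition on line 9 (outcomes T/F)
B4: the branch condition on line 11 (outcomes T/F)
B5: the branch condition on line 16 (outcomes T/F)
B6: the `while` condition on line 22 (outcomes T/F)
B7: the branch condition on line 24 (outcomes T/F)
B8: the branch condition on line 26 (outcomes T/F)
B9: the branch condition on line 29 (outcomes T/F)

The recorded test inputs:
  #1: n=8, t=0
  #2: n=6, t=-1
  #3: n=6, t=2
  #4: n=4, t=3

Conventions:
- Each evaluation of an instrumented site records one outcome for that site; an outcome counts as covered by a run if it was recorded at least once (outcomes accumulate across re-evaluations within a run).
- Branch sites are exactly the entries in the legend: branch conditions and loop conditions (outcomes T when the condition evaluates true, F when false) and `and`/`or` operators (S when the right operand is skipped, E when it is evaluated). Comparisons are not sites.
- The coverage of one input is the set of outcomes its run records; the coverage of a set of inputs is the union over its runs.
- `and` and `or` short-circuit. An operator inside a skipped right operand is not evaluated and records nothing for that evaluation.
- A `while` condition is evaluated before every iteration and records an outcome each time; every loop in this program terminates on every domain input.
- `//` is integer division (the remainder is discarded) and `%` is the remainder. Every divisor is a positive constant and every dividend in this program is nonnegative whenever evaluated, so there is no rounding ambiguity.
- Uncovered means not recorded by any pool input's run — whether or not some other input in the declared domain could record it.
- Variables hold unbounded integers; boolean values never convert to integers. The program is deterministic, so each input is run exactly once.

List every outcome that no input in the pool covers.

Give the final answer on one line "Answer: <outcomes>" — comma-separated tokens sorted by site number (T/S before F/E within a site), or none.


run #1 (n=8, t=0) runs B2->S, B1->F, B3->F, B4->T, B5->F, B6->T, B6->F, B7->T, B8->T, B9->T; records B1=F, B2=S, B3=F, B4=T, B5=F, B6=T, B6=F, B7=T, B8=T, B9=T
run #2 (n=6, t=-1) runs B2->E, B1->T, B3->F, B4->F, B5->T, B6->T, B6->T, B6->T, B6->T, B6->T, B6->F, B7->T, B8->T, B9->T; records B1=T, B2=E, B3=F, B4=F, B5=T, B6=T, B6=F, B7=T, B8=T, B9=T
run #3 (n=6, t=2) runs B2->S, B1->F, B3->T, B5->T, B6->T, B6->T, B6->T, B6->T, B6->F, B7->T, B8->T, B9->T; records B1=F, B2=S, B3=T, B5=T, B6=T, B6=F, B7=T, B8=T, B9=T
run #4 (n=4, t=3) runs B2->S, B1->F, B3->T, B5->T, B6->T, B6->T, B6->T, B6->T, B6->F, B7->T, B8->F; records B1=F, B2=S, B3=T, B5=T, B6=T, B6=F, B7=T, B8=F
union over the pool: B1=T, B1=F, B2=S, B2=E, B3=T, B3=F, B4=T, B4=F, B5=T, B5=F, B6=T, B6=F, B7=T, B8=T, B8=F, B9=T
uncovered (2 of 18): B7=F, B9=F
Answer: B7=F, B9=F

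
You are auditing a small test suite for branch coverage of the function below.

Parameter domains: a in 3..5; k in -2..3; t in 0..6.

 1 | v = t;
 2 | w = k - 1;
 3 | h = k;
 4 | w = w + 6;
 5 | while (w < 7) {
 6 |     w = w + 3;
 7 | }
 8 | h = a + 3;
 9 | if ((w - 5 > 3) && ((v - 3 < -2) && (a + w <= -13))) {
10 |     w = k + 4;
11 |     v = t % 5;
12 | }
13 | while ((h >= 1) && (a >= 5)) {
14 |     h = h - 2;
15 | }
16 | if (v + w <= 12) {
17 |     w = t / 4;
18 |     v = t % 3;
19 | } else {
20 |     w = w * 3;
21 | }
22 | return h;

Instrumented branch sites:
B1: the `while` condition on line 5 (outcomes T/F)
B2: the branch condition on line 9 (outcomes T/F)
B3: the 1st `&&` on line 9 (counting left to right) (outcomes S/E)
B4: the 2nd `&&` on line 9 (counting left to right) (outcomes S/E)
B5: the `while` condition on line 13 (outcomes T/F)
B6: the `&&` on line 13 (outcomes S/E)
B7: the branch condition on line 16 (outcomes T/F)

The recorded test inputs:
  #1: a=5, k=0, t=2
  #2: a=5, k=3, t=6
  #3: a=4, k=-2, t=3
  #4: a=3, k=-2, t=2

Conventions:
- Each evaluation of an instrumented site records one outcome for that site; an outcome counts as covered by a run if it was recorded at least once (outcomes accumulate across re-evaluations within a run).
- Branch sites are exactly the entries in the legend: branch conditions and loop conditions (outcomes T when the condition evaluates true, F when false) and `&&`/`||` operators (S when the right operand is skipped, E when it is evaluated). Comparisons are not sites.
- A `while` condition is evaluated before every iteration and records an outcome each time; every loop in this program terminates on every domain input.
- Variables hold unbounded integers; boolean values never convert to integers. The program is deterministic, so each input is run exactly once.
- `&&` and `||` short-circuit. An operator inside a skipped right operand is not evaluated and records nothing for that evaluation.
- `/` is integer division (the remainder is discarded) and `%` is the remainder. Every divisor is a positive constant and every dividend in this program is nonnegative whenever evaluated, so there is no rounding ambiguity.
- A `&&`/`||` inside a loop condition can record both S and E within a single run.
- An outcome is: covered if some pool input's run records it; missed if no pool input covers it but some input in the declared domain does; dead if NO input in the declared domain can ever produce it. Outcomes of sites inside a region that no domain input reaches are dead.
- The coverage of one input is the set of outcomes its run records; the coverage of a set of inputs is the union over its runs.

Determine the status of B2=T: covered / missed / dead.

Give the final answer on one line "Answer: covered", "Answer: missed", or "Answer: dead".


no pool input records B2=T
checking all 126 inputs in the declared domain: B2=T is never recorded -> dead
Answer: dead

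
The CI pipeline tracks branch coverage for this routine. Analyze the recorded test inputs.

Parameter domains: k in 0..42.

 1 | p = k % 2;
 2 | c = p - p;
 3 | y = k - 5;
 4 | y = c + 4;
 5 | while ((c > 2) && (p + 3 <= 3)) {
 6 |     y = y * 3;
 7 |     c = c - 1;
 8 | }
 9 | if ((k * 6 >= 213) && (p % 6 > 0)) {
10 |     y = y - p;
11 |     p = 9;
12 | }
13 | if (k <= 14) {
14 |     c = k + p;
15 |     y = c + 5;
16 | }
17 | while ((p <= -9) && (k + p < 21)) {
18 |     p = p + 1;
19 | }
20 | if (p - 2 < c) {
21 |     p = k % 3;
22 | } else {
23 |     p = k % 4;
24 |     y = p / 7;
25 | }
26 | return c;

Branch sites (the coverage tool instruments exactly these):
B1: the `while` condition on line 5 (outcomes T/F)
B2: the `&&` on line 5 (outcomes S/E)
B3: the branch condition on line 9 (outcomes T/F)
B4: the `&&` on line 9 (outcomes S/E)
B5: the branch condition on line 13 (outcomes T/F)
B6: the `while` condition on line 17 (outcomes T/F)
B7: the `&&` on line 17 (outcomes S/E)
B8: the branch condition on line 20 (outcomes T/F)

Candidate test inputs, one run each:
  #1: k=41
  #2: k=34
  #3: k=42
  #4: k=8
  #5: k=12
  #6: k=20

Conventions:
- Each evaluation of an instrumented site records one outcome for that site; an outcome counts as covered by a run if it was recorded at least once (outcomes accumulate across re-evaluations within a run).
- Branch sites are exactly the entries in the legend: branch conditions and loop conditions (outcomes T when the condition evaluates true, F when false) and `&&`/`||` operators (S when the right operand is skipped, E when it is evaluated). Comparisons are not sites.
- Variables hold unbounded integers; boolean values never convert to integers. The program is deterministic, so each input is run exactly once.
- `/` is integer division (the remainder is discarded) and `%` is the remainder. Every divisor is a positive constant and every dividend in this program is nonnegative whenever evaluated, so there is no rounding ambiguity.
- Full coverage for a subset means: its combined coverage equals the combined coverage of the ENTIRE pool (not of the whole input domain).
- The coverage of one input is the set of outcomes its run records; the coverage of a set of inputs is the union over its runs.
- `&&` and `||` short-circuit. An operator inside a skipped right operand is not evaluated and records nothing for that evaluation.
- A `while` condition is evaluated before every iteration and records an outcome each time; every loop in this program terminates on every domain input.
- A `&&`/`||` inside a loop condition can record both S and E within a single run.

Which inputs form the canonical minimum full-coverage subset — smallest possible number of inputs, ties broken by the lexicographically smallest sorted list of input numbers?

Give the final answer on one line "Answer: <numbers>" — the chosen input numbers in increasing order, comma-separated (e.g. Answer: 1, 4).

#1 (k=41) -> covered: B1=F, B2=S, B3=T, B4=E, B5=F, B6=F, B7=S, B8=F
#2 (k=34) -> covered: B1=F, B2=S, B3=F, B4=S, B5=F, B6=F, B7=S, B8=T
#3 (k=42) -> covered: B1=F, B2=S, B3=F, B4=E, B5=F, B6=F, B7=S, B8=T
#4 (k=8) -> covered: B1=F, B2=S, B3=F, B4=S, B5=T, B6=F, B7=S, B8=T
#5 (k=12) -> covered: B1=F, B2=S, B3=F, B4=S, B5=T, B6=F, B7=S, B8=T
#6 (k=20) -> covered: B1=F, B2=S, B3=F, B4=S, B5=F, B6=F, B7=S, B8=T
pool-wide coverage (12 outcomes): B1=F, B2=S, B3=T, B3=F, B4=S, B4=E, B5=T, B5=F, B6=F, B7=S, B8=T, B8=F
no size-1 subset reaches all 12 outcomes (best union: 8/12)
size 2: inputs {1, 4} cover all 12 outcomes, and no lexicographically smaller subset of this size does

Answer: 1, 4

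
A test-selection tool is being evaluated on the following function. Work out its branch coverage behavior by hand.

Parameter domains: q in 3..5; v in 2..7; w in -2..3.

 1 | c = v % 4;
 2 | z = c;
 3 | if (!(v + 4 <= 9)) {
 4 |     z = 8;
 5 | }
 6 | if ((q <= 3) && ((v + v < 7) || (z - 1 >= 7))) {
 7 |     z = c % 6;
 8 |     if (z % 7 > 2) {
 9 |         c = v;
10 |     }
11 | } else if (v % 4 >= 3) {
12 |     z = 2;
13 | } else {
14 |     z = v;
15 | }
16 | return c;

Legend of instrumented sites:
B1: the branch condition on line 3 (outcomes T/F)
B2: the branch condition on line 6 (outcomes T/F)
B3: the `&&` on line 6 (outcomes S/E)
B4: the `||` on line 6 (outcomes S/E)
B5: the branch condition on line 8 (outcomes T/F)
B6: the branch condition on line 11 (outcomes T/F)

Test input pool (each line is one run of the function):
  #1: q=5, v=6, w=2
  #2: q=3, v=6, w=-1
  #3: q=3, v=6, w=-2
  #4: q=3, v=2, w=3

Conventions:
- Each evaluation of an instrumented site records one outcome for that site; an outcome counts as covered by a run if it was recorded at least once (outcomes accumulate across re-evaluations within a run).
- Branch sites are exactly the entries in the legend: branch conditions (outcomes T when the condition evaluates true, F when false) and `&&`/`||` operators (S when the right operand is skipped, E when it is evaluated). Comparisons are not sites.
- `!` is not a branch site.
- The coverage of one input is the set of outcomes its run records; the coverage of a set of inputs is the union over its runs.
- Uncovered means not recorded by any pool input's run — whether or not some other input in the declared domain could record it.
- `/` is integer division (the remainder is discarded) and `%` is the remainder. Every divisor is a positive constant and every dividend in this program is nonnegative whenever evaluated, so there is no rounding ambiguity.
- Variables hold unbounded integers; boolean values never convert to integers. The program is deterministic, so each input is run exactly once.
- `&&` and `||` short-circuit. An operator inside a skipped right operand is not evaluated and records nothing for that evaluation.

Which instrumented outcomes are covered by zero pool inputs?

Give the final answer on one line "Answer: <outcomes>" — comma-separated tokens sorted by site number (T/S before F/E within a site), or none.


input #1, q=5, v=6, w=2: events B1->T, B3->S, B2->F, B6->F; outcomes B1=T, B2=F, B3=S, B6=F
input #2, q=3, v=6, w=-1: events B1->T, B3->E, B4->E, B2->T, B5->F; outcomes B1=T, B2=T, B3=E, B4=E, B5=F
input #3, q=3, v=6, w=-2: events B1->T, B3->E, B4->E, B2->T, B5->F; outcomes B1=T, B2=T, B3=E, B4=E, B5=F
input #4, q=3, v=2, w=3: events B1->F, B3->E, B4->S, B2->T, B5->F; outcomes B1=F, B2=T, B3=E, B4=S, B5=F
union over the pool: B1=T, B1=F, B2=T, B2=F, B3=S, B3=E, B4=S, B4=E, B5=F, B6=F
uncovered (2 of 12): B5=T, B6=T
Answer: B5=T, B6=T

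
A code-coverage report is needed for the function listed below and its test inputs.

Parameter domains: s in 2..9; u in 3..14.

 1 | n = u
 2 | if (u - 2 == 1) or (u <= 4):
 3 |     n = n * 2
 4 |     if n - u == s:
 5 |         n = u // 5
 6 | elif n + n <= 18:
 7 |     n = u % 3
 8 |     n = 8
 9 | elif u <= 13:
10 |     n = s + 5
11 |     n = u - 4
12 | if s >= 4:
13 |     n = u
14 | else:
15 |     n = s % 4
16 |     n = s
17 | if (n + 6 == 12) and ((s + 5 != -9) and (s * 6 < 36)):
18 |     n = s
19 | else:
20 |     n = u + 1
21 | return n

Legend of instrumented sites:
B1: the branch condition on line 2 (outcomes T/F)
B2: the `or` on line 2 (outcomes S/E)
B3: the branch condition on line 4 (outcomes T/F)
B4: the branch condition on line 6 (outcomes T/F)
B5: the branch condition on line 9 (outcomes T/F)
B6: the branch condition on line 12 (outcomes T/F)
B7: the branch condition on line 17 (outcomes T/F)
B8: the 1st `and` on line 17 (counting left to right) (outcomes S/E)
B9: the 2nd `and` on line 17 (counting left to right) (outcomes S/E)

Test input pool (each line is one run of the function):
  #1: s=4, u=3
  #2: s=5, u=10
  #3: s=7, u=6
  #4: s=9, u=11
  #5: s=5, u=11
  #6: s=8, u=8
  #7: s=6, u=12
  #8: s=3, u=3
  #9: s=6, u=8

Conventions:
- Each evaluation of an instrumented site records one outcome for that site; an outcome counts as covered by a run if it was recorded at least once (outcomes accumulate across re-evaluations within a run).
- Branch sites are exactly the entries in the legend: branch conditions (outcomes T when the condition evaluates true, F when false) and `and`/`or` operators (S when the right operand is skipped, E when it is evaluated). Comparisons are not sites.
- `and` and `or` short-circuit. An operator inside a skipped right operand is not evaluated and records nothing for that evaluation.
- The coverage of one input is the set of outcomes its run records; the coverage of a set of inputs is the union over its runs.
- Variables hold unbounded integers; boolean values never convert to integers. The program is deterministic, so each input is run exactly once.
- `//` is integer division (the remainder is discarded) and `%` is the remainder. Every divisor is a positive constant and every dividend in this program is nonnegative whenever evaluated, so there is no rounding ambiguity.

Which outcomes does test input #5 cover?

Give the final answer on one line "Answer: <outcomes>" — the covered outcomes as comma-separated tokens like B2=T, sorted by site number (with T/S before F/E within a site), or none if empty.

Simulating input #5 (s=5, u=11) step by step:
  B2->E, B1->F, B4->F, B5->T, B6->T, B8->S, B7->F
as a set, this run covers: B1=F, B2=E, B4=F, B5=T, B6=T, B7=F, B8=S

Answer: B1=F, B2=E, B4=F, B5=T, B6=T, B7=F, B8=S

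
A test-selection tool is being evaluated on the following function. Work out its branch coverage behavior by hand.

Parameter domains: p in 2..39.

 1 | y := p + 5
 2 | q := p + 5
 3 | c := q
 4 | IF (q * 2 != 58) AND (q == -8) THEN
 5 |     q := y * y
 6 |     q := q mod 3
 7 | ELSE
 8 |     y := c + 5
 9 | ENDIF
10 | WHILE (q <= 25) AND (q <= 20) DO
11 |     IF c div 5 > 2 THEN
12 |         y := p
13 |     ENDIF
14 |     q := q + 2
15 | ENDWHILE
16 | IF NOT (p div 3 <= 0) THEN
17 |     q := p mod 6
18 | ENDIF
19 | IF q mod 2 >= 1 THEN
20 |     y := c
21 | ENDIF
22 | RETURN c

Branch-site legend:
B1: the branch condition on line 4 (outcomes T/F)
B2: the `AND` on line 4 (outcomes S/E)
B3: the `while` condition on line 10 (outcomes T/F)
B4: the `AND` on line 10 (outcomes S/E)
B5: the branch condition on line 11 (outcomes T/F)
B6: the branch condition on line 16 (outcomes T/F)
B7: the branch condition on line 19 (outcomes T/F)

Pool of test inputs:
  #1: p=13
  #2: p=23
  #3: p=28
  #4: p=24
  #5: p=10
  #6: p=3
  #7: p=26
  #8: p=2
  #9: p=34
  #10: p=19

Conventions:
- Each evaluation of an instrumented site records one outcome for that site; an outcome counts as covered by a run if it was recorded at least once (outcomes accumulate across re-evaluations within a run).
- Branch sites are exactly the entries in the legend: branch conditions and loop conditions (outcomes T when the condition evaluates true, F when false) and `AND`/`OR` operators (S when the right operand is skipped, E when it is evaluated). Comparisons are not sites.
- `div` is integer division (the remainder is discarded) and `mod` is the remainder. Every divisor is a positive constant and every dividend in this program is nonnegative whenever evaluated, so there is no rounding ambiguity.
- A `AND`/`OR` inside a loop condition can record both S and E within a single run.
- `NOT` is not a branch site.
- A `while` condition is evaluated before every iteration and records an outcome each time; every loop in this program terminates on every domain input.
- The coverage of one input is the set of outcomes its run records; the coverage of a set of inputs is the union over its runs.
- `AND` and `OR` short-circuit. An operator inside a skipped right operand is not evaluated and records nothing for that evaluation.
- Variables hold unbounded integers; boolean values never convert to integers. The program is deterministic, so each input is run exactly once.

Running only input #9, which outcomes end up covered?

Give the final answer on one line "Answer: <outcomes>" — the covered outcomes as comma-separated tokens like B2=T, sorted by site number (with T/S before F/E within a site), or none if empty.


Event log for input #9 (p=34):
  B2->E, B1->F, B4->S, B3->F, B6->T, B7->F
as a set, this run covers: B1=F, B2=E, B3=F, B4=S, B6=T, B7=F
Answer: B1=F, B2=E, B3=F, B4=S, B6=T, B7=F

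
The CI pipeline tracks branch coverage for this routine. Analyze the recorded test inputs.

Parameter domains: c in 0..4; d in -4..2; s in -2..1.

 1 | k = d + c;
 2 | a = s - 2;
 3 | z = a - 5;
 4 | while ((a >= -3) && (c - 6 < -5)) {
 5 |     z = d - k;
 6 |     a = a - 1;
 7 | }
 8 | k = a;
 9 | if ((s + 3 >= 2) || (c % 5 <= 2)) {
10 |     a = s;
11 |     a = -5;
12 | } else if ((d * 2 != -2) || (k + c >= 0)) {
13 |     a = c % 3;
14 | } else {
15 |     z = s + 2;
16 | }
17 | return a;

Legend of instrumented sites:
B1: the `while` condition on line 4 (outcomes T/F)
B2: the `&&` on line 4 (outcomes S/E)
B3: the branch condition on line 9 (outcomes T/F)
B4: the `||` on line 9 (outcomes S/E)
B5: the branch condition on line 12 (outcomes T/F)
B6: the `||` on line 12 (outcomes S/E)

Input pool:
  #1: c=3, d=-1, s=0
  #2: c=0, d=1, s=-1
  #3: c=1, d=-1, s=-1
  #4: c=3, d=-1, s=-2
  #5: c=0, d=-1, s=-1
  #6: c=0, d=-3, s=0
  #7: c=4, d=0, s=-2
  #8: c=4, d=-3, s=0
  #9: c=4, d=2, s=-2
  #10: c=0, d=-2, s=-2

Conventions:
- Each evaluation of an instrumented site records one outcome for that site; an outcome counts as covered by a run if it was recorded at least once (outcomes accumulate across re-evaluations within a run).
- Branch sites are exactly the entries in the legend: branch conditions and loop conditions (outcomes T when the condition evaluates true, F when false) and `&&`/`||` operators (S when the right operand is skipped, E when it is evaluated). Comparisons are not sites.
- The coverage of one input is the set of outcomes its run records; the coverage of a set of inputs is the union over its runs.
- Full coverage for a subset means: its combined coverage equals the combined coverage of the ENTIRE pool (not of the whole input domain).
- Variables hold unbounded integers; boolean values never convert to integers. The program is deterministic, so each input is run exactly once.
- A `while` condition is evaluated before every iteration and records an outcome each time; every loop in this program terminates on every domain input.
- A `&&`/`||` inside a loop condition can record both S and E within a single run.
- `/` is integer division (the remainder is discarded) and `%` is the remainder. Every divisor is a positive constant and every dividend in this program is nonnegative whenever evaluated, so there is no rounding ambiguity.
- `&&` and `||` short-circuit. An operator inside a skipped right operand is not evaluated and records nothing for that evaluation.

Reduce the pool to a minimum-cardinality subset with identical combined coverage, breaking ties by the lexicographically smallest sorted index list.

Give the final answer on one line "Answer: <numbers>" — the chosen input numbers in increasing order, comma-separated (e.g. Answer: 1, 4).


input #1 (c=3, d=-1, s=0): events B2->E, B1->F, B4->S, B3->T; covers B1=F, B2=E, B3=T, B4=S
input #2 (c=0, d=1, s=-1): events B2->E, B1->T, B2->S, B1->F, B4->S, B3->T; covers B1=T, B1=F, B2=S, B2=E, B3=T, B4=S
input #3 (c=1, d=-1, s=-1): events B2->E, B1->F, B4->S, B3->T; covers B1=F, B2=E, B3=T, B4=S
input #4 (c=3, d=-1, s=-2): events B2->S, B1->F, B4->E, B3->F, B6->E, B5->F; covers B1=F, B2=S, B3=F, B4=E, B5=F, B6=E
input #5 (c=0, d=-1, s=-1): events B2->E, B1->T, B2->S, B1->F, B4->S, B3->T; covers B1=T, B1=F, B2=S, B2=E, B3=T, B4=S
input #6 (c=0, d=-3, s=0): events B2->E, B1->T, B2->E, B1->T, B2->S, B1->F, B4->S, B3->T; covers B1=T, B1=F, B2=S, B2=E, B3=T, B4=S
input #7 (c=4, d=0, s=-2): events B2->S, B1->F, B4->E, B3->F, B6->S, B5->T; covers B1=F, B2=S, B3=F, B4=E, B5=T, B6=S
input #8 (c=4, d=-3, s=0): events B2->E, B1->F, B4->S, B3->T; covers B1=F, B2=E, B3=T, B4=S
input #9 (c=4, d=2, s=-2): events B2->S, B1->F, B4->E, B3->F, B6->S, B5->T; covers B1=F, B2=S, B3=F, B4=E, B5=T, B6=S
input #10 (c=0, d=-2, s=-2): events B2->S, B1->F, B4->E, B3->T; covers B1=F, B2=S, B3=T, B4=E
union over all inputs: B1=T, B1=F, B2=S, B2=E, B3=T, B3=F, B4=S, B4=E, B5=T, B5=F, B6=S, B6=E (12 outcomes)
checked all size-1 subsets: none covers 12 outcomes (max 6/12)
checked all size-2 subsets: none covers 12 outcomes (max 10/12)
the canonical winner is {2, 4, 7}: size 3, full 12-outcome coverage, earliest index list among size-3 covers
Answer: 2, 4, 7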